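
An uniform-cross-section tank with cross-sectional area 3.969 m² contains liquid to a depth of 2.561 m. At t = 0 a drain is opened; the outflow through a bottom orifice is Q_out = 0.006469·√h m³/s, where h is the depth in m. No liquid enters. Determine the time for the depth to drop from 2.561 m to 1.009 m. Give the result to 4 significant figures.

731.1 s

Volume balance on the tank: A dh/dt = −0.006469 √h.
∫ h^(−1/2) dh = −(0.006469/A) ∫ dt, giving 2√h = 2√h₀ − (0.006469/A) t.
t = 2A(√h₀ − √h)/0.006469 = 2·3.969·(√2.561 − √1.009)/0.006469
  = 7.93800 × (1.60031 − 1.00449) / 0.006469 = 731.124 s.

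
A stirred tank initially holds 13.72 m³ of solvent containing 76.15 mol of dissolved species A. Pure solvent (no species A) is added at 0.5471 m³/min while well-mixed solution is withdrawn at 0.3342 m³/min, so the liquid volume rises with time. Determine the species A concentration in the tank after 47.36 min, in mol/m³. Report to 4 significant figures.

Total volume: dV/dt = Q_in − Q_out = 0.212900 m³/min, so V(t) = 13.72 + 0.212900 t and V(47.36) = 23.8029 m³.
Species balance (pure solvent in): dm/dt = −Q_out · m/V(t).
dm/m = −Q_out dt/(V₀ + 0.212900 t); integrating gives ln(m/m₀) = −(Q_out/(Q_in−Q_out)) ln(V/V₀).
m = m₀ (V₀/V)^(Q_out/(Q_in−Q_out)) = 76.15 × (13.72/23.8029)^(1.56975) = 32.0675 mol.
C = m/V = 32.0675/23.8029 = 1.34721 mol/m³.

1.347 mol/m³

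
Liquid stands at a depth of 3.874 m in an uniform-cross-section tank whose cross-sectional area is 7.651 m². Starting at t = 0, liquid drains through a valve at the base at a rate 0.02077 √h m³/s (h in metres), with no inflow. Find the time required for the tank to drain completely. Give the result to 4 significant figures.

A dh/dt = −Q_out = −0.02077 √h.
This is separable: 2 d(√h)/dt = −0.02077/A, so √h = √h₀ − (0.02077/(2A)) t.
Set h = 0: 2√h₀ = (0.02077/A) t_empty ⇒ t_empty = 2A√h₀/0.02077.
t_empty = 2·7.651·√3.874/0.02077 = 15.3020·1.96825/0.02077 = 1450.08 s.

1450 s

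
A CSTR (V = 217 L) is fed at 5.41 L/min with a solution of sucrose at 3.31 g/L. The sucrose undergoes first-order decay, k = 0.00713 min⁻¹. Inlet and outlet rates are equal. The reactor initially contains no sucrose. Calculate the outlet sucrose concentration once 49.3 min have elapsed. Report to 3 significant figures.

2.04 g/L

V dC/dt = Q(C_in − C) − k V C.
This is linear with rate a = Q/V + k = 0.032061 min⁻¹.
C_ss = Q C_in/(Q + kV) = 2.5739 g/L; C(t) = C_ss + (C₀ − C_ss) e^(−a t).
C(49.3) = 2.5739 + (-2.5739)·e^(−0.032061·49.3) = 2.5739 + (-2.5739)·0.20585 = 2.0441 g/L.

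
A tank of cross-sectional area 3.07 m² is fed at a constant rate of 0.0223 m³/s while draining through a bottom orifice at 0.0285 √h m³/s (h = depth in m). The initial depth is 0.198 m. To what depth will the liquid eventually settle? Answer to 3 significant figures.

Unsteady balance on liquid volume: A dh/dt = Q_in − 0.0285 √h. At steady state dh/dt = 0:
Q_in = 0.0285 √h_ss ⇒ √h_ss = 0.0223/0.0285 = 0.78246.
h_ss = 0.78246² = 0.61224 m. (Since h₀ = 0.198 m < h_ss, the level will rise toward this value.)

0.612 m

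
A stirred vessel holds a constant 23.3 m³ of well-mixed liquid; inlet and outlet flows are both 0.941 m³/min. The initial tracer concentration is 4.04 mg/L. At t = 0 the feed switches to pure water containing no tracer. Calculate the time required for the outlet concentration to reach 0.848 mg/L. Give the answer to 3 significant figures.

Species balance: V dC/dt = Q(C_in − C) ⇒ τ = V/Q = 24.761 min.
C(t) = C_in + (C₀ − C_in) e^(−t/τ). Set C = 0.848 and solve for t:
e^(−t/τ) = (C − C_in)/(C₀ − C_in) = (0.848 − 0)/(4.04 − 0) = 0.20990
t = −τ ln(…) = 24.761 × 1.5611 = 38.655 min.

38.7 min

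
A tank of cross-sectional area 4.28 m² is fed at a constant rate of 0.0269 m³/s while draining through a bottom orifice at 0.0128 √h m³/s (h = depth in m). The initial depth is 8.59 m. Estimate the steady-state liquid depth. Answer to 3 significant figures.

4.42 m

A dh/dt = Q_in − 0.0128 √h. Steady state requires inflow = outflow:
Q_in = 0.0128 √h_ss ⇒ √h_ss = 0.0269/0.0128 = 2.1016.
h_ss = 2.1016² = 4.4166 m. (Since h₀ = 8.59 m > h_ss, the level will fall toward this value.)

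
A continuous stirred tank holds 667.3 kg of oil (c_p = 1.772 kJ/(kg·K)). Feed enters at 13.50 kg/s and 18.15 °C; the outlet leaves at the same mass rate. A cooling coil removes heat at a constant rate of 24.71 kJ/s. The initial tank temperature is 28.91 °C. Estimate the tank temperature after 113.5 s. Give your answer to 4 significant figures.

18.30 °C

M c_p dT/dt = ṁ c_p (T_in − T) − Q̇.
τ = M/ṁ = 49.4296 s; T_ss = T_in − Q̇/(ṁ c_p) = 18.15 − 24.71/(13.50·1.772) = 17.1171 °C.
T approaches T_ss exponentially: T(t) = T_ss + (T₀ − T_ss) e^(−t/τ).
T(113.5) = 17.1171 + (11.7929)·e^(−113.5/49.4296) = 17.1171 + (11.7929)·0.100641 = 18.3039 °C.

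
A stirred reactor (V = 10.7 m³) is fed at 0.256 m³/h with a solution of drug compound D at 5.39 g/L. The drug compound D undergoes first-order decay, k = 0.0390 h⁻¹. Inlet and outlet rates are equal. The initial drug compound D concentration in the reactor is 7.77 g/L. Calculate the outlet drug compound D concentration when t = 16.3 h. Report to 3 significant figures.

4.10 g/L

Accumulation = in − out − consumed: V dC/dt = Q C_in − Q C − k V C.
dC/dt = (Q/V) C_in − (Q/V + k) C; effective rate a = Q/V + k = 0.023925 + 0.0390 = 0.062925 h⁻¹.
C_ss = Q C_in/(Q + kV) = 2.0494 g/L; C(t) = C_ss + (C₀ − C_ss) e^(−a t).
C(16.3) = 2.0494 + (5.7206)·e^(−0.062925·16.3) = 2.0494 + (5.7206)·0.35855 = 4.1005 g/L.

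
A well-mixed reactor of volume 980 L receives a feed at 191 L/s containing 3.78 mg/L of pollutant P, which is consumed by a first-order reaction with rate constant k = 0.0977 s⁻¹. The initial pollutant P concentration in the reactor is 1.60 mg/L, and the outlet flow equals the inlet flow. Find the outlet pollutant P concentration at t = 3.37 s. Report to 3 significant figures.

Accumulation = in − out − consumed: V dC/dt = Q C_in − Q C − k V C.
dC/dt = (Q/V) C_in − (Q/V + k) C; effective rate a = Q/V + k = 0.19490 + 0.0977 = 0.29260 s⁻¹.
C_ss = Q C_in/(Q + kV) = 2.5178 mg/L; C(t) = C_ss + (C₀ − C_ss) e^(−a t).
C(3.37) = 2.5178 + (-0.91784)·e^(−0.29260·3.37) = 2.5178 + (-0.91784)·0.37305 = 2.1754 mg/L.

2.18 mg/L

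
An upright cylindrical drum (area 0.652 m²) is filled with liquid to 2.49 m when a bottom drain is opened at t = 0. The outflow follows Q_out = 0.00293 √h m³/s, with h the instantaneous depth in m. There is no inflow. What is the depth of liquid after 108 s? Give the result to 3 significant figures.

With no inflow, A dh/dt = −0.00293 √h.
This is separable: 2 d(√h)/dt = −0.00293/A, so √h = √h₀ − (0.00293/(2A)) t.
√h = √2.49 − 0.00293·108/(2·0.652) = 1.5780 − 0.24267 = 1.3353.
h = 1.3353² = 1.7830 m.

1.78 m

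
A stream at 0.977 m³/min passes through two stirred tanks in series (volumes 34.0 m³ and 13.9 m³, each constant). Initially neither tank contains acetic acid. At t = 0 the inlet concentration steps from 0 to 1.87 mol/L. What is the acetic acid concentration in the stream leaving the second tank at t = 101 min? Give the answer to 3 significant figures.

1.70 mol/L

Time constants: τᵢ = Vᵢ/Q for each well-mixed tank.
τ₁ = 34.0/0.977 = 34.800 min; τ₂ = 13.9/0.977 = 14.227 min.
Tank 1: C₁ = C_in(1 − e^(−t/τ₁)). Tank 2 (τ₁ ≠ τ₂): C₂ = C_in[1 − (τ₁ e^(−t/τ₁) − τ₂ e^(−t/τ₂))/(τ₁ − τ₂)].
At t = 101: e^(−t/τ₁) = 0.054899, e^(−t/τ₂) = 0.00082588.
C₂ = 1.87·[1 − (34.800·0.054899 − 14.227·0.00082588)/(20.573)] = 1.87·0.90771 = 1.6974 mol/L.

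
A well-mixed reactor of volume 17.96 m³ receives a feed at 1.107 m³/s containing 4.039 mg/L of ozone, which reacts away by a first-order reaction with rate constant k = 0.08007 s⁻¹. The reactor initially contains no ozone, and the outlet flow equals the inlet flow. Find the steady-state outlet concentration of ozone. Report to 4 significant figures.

1.757 mg/L

Accumulation = in − out − consumed: V dC/dt = Q C_in − Q C − k V C.
At steady state: 0 = Q C_in − (Q + kV) C_ss, so C_ss = Q C_in/(Q + kV).
C_ss = 1.107·4.039/(1.107 + 0.08007·17.96) = 4.47117/2.54506 = 1.75681 mg/L.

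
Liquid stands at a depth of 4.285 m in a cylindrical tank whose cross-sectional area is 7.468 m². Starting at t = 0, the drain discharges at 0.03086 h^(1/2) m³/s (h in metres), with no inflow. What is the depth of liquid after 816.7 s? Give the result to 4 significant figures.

0.1464 m

A dh/dt = −Q_out = −0.03086 √h.
∫ h^(−1/2) dh = −(0.03086/A) ∫ dt, giving 2√h = 2√h₀ − (0.03086/A) t.
√h = √4.285 − 0.03086·816.7/(2·7.468) = 2.07002 − 1.68742 = 0.382600.
h = 0.382600² = 0.146383 m.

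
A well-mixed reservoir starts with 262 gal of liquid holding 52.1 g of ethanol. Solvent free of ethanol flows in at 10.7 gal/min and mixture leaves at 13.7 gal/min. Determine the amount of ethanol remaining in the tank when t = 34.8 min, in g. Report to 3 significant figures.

Let m(t) be the amount of ethanol. Volume: V(t) = V₀ + (Q_in − Q_out) t = 262 − 3.0000 t; V(34.8) = 157.60 gal.
Species balance (pure solvent in): dm/dt = −Q_out · m/V(t).
dm/m = −Q_out dt/(V₀ − 3.0000 t); integrating gives ln(m/m₀) = −(Q_out/(Q_in−Q_out)) ln(V/V₀).
m = m₀ (V₀/V)^(Q_out/(Q_in−Q_out)) = 52.1 × (262/157.60)^(-4.5667) = 5.1141 g.

5.11 g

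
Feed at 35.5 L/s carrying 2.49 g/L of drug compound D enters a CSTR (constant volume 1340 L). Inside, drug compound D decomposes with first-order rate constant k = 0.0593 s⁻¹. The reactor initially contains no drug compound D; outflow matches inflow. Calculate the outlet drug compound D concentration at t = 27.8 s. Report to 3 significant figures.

0.698 g/L

Accumulation = in − out − consumed: V dC/dt = Q C_in − Q C − k V C.
dC/dt = (Q/V) C_in − (Q/V + k) C; effective rate a = Q/V + k = 0.026493 + 0.0593 = 0.085793 s⁻¹.
C_ss = Q C_in/(Q + kV) = 0.76891 g/L; C(t) = C_ss + (C₀ − C_ss) e^(−a t).
C(27.8) = 0.76891 + (-0.76891)·e^(−0.085793·27.8) = 0.76891 + (-0.76891)·0.092086 = 0.69810 g/L.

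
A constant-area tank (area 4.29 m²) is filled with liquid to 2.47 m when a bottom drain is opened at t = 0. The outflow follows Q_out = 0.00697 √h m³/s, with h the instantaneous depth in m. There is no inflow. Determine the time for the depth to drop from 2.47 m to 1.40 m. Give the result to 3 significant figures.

With no inflow, A dh/dt = −0.00697 √h.
This is separable: 2 d(√h)/dt = −0.00697/A, so √h = √h₀ − (0.00697/(2A)) t.
t = 2A(√h₀ − √h)/0.00697 = 2·4.29·(√2.47 − √1.40)/0.00697
  = 8.5800 × (1.5716 − 1.1832) / 0.00697 = 478.13 s.

478 s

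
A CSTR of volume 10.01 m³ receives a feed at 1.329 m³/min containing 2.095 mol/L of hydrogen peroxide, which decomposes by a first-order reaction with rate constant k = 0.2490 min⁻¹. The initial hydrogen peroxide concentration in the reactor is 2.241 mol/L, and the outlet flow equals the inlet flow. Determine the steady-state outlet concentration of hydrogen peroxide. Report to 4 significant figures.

0.7286 mol/L

V dC/dt = Q(C_in − C) − k V C.
At steady state: 0 = Q C_in − (Q + kV) C_ss, so C_ss = Q C_in/(Q + kV).
C_ss = 1.329·2.095/(1.329 + 0.2490·10.01) = 2.78426/3.82149 = 0.728578 mol/L.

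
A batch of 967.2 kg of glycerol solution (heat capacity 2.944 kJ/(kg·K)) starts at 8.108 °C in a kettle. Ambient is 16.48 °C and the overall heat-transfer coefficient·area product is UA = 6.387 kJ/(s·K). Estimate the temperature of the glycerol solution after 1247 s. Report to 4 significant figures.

Lumped-capacitance energy balance: M c_p dT/dt = UA(T_amb − T).
dT/dt = (T_ss − T)/τ with T_ss = T_amb = 16.4800 °C, τ = M c_p/UA = 967.2·2.944/6.387 = 445.818 s.
Integrating: T(t) = T_ss + (T₀ − T_ss) e^(−t/τ).
T(1247) = 16.4800 + (-8.37200)·0.0609862 = 15.9694 °C.

15.97 °C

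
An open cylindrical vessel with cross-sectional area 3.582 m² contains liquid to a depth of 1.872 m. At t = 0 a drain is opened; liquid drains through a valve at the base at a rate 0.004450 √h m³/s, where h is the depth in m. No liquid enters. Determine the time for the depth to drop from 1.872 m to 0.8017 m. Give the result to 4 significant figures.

761.2 s

A dh/dt = −Q_out = −0.004450 √h.
Separate and integrate: 2(√h − √h₀) = −(0.004450/A) t.
t = 2A(√h₀ − √h)/0.004450 = 2·3.582·(√1.872 − √0.8017)/0.004450
  = 7.16400 × (1.36821 − 0.895377) / 0.004450 = 761.209 s.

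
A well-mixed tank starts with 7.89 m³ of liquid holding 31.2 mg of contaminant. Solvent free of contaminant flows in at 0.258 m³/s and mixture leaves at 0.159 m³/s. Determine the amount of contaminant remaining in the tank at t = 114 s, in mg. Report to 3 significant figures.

7.49 mg

Total volume: dV/dt = Q_in − Q_out = 0.099000 m³/s, so V(t) = 7.89 + 0.099000 t and V(114) = 19.176 m³.
Species balance (pure solvent in): dm/dt = −Q_out · m/V(t).
Separate: dm/m = −Q_out dt/V(t) ⇒ ln(m/m₀) = −(Q_out/(Q_in−Q_out)) ln(V/V₀).
m = m₀ (V₀/V)^(Q_out/(Q_in−Q_out)) = 31.2 × (7.89/19.176)^(1.6061) = 7.4942 mg.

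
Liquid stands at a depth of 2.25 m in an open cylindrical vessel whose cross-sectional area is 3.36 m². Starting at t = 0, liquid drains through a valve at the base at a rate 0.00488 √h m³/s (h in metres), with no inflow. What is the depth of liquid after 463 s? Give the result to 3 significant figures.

1.35 m

Volume balance on the tank: A dh/dt = −0.00488 √h.
∫ h^(−1/2) dh = −(0.00488/A) ∫ dt, giving 2√h = 2√h₀ − (0.00488/A) t.
√h = √2.25 − 0.00488·463/(2·3.36) = 1.5000 − 0.33623 = 1.1638.
h = 1.1638² = 1.3544 m.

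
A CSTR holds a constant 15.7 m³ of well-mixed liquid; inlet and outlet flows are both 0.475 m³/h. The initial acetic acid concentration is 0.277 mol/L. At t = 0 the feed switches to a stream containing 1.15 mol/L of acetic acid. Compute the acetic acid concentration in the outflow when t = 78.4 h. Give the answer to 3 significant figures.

1.07 mol/L

Transient balance on the dissolved component: V dC/dt = Q(C_in − C).
Rewrite as dC/dt + C/τ = C_in/τ, τ = V/Q = 33.053 h.
This is linear first-order; C(t) = C_in + (C₀ − C_in) e^(−t/τ).
C(78.4) = 1.15 + (0.277 − 1.15)·e^(−78.4/33.053) = 1.15 + (-0.87300)·0.093296 = 1.0686 mol/L.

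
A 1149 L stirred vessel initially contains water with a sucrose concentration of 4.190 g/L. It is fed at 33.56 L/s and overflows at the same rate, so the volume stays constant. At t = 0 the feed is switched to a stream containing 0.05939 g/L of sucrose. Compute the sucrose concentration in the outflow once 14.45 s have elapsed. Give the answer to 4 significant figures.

Species balance on the tank: V dC/dt = Q(C_in − C).
So dC/dt = (C_in − C)/τ with τ = V/Q = 1149/33.56 = 34.2372 s.
Solution: C(t) = C_in + (C₀ − C_in) e^(−t/τ).
C(14.45) = 0.05939 + (4.190 − 0.05939)·e^(−14.45/34.2372) = 0.05939 + (4.13061)·0.655698 = 2.76782 g/L.

2.768 g/L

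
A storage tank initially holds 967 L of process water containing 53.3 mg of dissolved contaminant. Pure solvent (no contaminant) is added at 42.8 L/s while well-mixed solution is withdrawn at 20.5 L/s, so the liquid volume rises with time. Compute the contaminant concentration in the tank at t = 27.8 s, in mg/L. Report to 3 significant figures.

Total volume: dV/dt = Q_in − Q_out = 22.300 L/s, so V(t) = 967 + 22.300 t and V(27.8) = 1586.9 L.
Solute balance: dm/dt = 0 − Q_out C = −Q_out m/V(t).
dm/m = −Q_out dt/(V₀ + 22.300 t); integrating gives ln(m/m₀) = −(Q_out/(Q_in−Q_out)) ln(V/V₀).
m = m₀ (V₀/V)^(Q_out/(Q_in−Q_out)) = 53.3 × (967/1586.9)^(0.91928) = 33.803 mg.
C = m/V = 33.803/1586.9 = 0.021301 mg/L.

0.0213 mg/L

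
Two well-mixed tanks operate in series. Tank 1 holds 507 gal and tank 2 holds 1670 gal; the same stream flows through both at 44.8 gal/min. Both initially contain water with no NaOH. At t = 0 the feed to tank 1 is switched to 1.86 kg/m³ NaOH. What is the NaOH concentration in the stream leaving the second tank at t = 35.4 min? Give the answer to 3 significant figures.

0.862 kg/m³

Each tank obeys Vᵢ dCᵢ/dt = Q(Cᵢ₋₁ − Cᵢ), so τᵢ = Vᵢ/Q.
τ₁ = 507/44.8 = 11.317 min; τ₂ = 1670/44.8 = 37.277 min.
Solving the cascade with C₁(0)=C₂(0)=0 gives C₂(t) = C_in[1 − (τ₁ e^(−t/τ₁) − τ₂ e^(−t/τ₂))/(τ₁ − τ₂)].
At t = 35.4: e^(−t/τ₁) = 0.043803, e^(−t/τ₂) = 0.38688.
C₂ = 1.86·[1 − (11.317·0.043803 − 37.277·0.38688)/(-25.960)] = 1.86·0.46357 = 0.86223 kg/m³.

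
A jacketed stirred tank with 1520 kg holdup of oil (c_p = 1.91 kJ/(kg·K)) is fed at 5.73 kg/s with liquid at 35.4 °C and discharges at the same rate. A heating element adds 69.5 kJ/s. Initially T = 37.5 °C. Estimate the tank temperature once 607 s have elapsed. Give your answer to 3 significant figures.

41.3 °C

First-law balance (no shaft work): M c_p dT/dt = ṁ c_p (T_in − T) + 69.5.
τ = M/ṁ = 265.27 s; T_ss = T_in + Q̇/(ṁ c_p) = 35.4 + 69.5/(5.73·1.91) = 41.750 °C.
T approaches T_ss exponentially: T(t) = T_ss + (T₀ − T_ss) e^(−t/τ).
T(607) = 41.750 + (-4.2503)·e^(−607/265.27) = 41.750 + (-4.2503)·0.10145 = 41.319 °C.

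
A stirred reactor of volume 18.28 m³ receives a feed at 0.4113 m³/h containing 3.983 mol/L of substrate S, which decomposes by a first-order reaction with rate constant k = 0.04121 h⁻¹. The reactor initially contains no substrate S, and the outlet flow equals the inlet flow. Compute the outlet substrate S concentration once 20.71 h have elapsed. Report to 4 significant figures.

Species balance: V dC/dt = Q C_in − Q C − k V C.
This is linear with rate a = Q/V + k = 0.0637100 h⁻¹.
C_ss = Q C_in/(Q + kV) = 1.40665 mol/L; C(t) = C_ss + (C₀ − C_ss) e^(−a t).
C(20.71) = 1.40665 + (-1.40665)·e^(−0.0637100·20.71) = 1.40665 + (-1.40665)·0.267287 = 1.03067 mol/L.

1.031 mol/L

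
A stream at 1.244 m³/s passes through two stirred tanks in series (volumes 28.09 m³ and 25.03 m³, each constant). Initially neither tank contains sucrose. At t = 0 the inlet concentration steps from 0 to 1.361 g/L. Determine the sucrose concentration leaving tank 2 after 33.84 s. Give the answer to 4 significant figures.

0.6405 g/L

Each tank obeys Vᵢ dCᵢ/dt = Q(Cᵢ₋₁ − Cᵢ), so τᵢ = Vᵢ/Q.
τ₁ = 28.09/1.244 = 22.5804 s; τ₂ = 25.03/1.244 = 20.1206 s.
Solving the cascade with C₁(0)=C₂(0)=0 gives C₂(t) = C_in[1 − (τ₁ e^(−t/τ₁) − τ₂ e^(−t/τ₂))/(τ₁ − τ₂)].
At t = 33.84: e^(−t/τ₁) = 0.223433, e^(−t/τ₂) = 0.186028.
C₂ = 1.361·[1 − (22.5804·0.223433 − 20.1206·0.186028)/(2.45981)] = 1.361·0.470605 = 0.640493 g/L.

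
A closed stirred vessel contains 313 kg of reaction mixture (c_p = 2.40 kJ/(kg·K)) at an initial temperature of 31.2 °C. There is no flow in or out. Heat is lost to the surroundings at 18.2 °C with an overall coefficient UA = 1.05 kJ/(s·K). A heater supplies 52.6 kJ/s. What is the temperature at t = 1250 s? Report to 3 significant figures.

M c_p dT/dt = −UA(T − T_amb) + Q̇.
dT/dt = (T_ss − T)/τ with T_ss = T_amb + Q̇/UA = 18.2 + 52.6/1.05 = 68.295 °C, τ = M c_p/UA = 313·2.40/1.05 = 715.43 s.
Integrating: T(t) = T_ss + (T₀ − T_ss) e^(−t/τ).
T(1250) = 68.295 + (-37.095)·0.17426 = 61.831 °C.

61.8 °C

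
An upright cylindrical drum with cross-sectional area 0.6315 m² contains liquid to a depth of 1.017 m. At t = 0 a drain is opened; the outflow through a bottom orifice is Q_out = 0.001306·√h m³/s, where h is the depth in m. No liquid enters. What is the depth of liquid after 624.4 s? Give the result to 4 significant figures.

Accumulation of liquid (constant cross-section A): A dh/dt = −0.001306 √h.
Separate and integrate: 2(√h − √h₀) = −(0.001306/A) t.
√h = √1.017 − 0.001306·624.4/(2·0.6315) = 1.00846 − 0.645658 = 0.362806.
h = 0.362806² = 0.131628 m.

0.1316 m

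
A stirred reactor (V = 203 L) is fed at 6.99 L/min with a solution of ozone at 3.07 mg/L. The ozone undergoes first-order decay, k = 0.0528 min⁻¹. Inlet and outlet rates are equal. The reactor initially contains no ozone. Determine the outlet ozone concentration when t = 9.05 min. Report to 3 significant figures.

0.662 mg/L

Species balance: V dC/dt = Q C_in − Q C − k V C.
dC/dt = (Q/V) C_in − (Q/V + k) C; effective rate a = Q/V + k = 0.034433 + 0.0528 = 0.087233 min⁻¹.
C_ss = Q C_in/(Q + kV) = 1.2118 mg/L; C(t) = C_ss + (C₀ − C_ss) e^(−a t).
C(9.05) = 1.2118 + (-1.2118)·e^(−0.087233·9.05) = 1.2118 + (-1.2118)·0.45409 = 0.66154 mg/L.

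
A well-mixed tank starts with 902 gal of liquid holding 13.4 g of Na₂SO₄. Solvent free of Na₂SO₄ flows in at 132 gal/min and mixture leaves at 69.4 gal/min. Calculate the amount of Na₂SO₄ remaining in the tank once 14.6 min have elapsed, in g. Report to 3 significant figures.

6.17 g

Let m(t) be the amount of Na₂SO₄. Volume: V(t) = V₀ + (Q_in − Q_out) t = 902 + 62.600 t; V(14.6) = 1816.0 gal.
No Na₂SO₄ enters, so dm/dt = −Q_out · (m/V).
dm/m = −Q_out dt/(V₀ + 62.600 t); integrating gives ln(m/m₀) = −(Q_out/(Q_in−Q_out)) ln(V/V₀).
m = m₀ (V₀/V)^(Q_out/(Q_in−Q_out)) = 13.4 × (902/1816.0)^(1.1086) = 6.1687 g.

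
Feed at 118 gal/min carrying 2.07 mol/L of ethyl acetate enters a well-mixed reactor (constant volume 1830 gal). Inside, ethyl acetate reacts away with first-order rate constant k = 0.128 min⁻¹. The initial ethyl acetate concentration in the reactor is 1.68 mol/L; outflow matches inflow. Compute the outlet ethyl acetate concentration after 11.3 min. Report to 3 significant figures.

V dC/dt = Q(C_in − C) − k V C.
This is linear with rate a = Q/V + k = 0.19248 min⁻¹.
C_ss = Q C_in/(Q + kV) = 0.69345 mol/L; C(t) = C_ss + (C₀ − C_ss) e^(−a t).
C(11.3) = 0.69345 + (0.98655)·e^(−0.19248·11.3) = 0.69345 + (0.98655)·0.11360 = 0.80552 mol/L.

0.806 mol/L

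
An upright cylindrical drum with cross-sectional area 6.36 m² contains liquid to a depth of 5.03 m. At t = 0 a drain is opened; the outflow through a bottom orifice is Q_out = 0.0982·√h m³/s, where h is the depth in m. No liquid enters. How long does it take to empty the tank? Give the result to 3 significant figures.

291 s

With no inflow, A dh/dt = −0.0982 √h.
Separate and integrate: 2(√h − √h₀) = −(0.0982/A) t.
Set h = 0: 2√h₀ = (0.0982/A) t_empty ⇒ t_empty = 2A√h₀/0.0982.
t_empty = 2·6.36·√5.03/0.0982 = 12.720·2.2428/0.0982 = 290.51 s.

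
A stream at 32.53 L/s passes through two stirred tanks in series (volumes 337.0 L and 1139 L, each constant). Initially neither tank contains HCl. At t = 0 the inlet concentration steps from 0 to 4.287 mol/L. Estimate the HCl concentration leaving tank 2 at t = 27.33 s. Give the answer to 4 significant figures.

Species balance on tank i: dCᵢ/dt = (Cᵢ₋₁ − Cᵢ)/τᵢ with τᵢ = Vᵢ/Q.
τ₁ = 337.0/32.53 = 10.3597 s; τ₂ = 1139/32.53 = 35.0138 s.
Solving the cascade with C₁(0)=C₂(0)=0 gives C₂(t) = C_in[1 − (τ₁ e^(−t/τ₁) − τ₂ e^(−t/τ₂))/(τ₁ − τ₂)].
At t = 27.33: e^(−t/τ₁) = 0.0714959, e^(−t/τ₂) = 0.458155.
C₂ = 4.287·[1 − (10.3597·0.0714959 − 35.0138·0.458155)/(-24.6542)] = 4.287·0.379372 = 1.62637 mol/L.

1.626 mol/L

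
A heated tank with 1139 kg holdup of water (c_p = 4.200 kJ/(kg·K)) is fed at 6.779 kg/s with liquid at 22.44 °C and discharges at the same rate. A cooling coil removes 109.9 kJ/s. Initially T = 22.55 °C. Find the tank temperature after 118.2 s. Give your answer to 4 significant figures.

First-law balance (no shaft work): M c_p dT/dt = ṁ c_p (T_in − T) − 109.9.
Rearrange: dT/dt = (T_ss − T)/τ with τ = M/ṁ = 168.019 s and T_ss = T_in − Q̇/(ṁ c_p) = 18.5800 °C.
This is linear first-order; T(t) = T_ss + (T₀ − T_ss) e^(−t/τ).
T(118.2) = 18.5800 + (3.96996)·e^(−118.2/168.019) = 18.5800 + (3.96996)·0.494854 = 20.5446 °C.

20.54 °C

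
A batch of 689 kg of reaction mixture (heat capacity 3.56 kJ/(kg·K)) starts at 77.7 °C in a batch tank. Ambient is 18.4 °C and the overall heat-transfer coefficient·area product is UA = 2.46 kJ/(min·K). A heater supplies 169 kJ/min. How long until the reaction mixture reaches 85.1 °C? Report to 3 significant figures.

1540 min

Lumped-capacitance energy balance: M c_p dT/dt = UA(T_amb − T) + Q̇.
τ = M c_p/UA = 997.09 min; T_ss = T_amb + Q̇/UA = 18.4 + 169/2.46 = 87.099 °C.
T(t) = T_ss + (T₀ − T_ss)e^(−t/τ); set T = 85.1:
t = −τ ln[(T − T_ss)/(T₀ − T_ss)] = −997.09 · ln(0.21270) = 1543.4 min.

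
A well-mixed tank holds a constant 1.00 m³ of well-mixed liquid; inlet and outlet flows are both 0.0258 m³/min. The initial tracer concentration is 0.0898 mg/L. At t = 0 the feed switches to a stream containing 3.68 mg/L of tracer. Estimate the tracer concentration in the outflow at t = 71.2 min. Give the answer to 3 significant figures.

3.11 mg/L

Unsteady species balance (constant V, well mixed): V dC/dt = Q(C_in − C).
Time constant τ = V/Q = 1.00/0.0258 = 38.760 min.
This is linear first-order; C(t) = C_in + (C₀ − C_in) e^(−t/τ).
C(71.2) = 3.68 + (0.0898 − 3.68)·e^(−71.2/38.760) = 3.68 + (-3.5902)·0.15930 = 3.1081 mg/L.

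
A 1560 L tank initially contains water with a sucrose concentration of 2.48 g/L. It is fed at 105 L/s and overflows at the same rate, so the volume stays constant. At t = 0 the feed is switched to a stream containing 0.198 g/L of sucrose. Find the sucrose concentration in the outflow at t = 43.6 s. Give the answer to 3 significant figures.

Accumulation = in − out for the solute gives V dC/dt = Q(C_in − C).
Time constant τ = V/Q = 1560/105 = 14.857 s.
C approaches C_in exponentially: C(t) = C_in + (C₀ − C_in) e^(−t/τ).
C(43.6) = 0.198 + (2.48 − 0.198)·e^(−43.6/14.857) = 0.198 + (2.2820)·0.053151 = 0.31929 g/L.

0.319 g/L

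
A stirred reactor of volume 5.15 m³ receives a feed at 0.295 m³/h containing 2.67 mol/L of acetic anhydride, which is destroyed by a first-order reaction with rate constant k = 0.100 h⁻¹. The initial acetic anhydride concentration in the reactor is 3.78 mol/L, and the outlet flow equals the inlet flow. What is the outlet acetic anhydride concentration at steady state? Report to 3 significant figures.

V dC/dt = Q(C_in − C) − k V C.
At steady state: 0 = Q C_in − (Q + kV) C_ss, so C_ss = Q C_in/(Q + kV).
C_ss = 0.295·2.67/(0.295 + 0.100·5.15) = 0.78765/0.81000 = 0.97241 mol/L.

0.972 mol/L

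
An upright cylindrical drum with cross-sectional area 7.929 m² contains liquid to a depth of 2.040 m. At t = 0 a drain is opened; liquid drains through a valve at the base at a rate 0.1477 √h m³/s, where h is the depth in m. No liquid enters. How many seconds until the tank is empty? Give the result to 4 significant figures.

153.3 s

A dh/dt = −Q_out = −0.1477 √h.
Separate and integrate: 2(√h − √h₀) = −(0.1477/A) t.
Set h = 0: 2√h₀ = (0.1477/A) t_empty ⇒ t_empty = 2A√h₀/0.1477.
t_empty = 2·7.929·√2.040/0.1477 = 15.8580·1.42829/0.1477 = 153.350 s.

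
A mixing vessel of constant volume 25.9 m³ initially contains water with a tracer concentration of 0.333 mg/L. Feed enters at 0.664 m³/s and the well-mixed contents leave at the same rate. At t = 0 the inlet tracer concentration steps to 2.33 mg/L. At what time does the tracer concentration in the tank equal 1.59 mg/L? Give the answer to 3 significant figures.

38.7 s

Accumulation = in − out for the solute gives V dC/dt = Q(C_in − C), so τ = V/Q = 39.006 s.
C(t) = C_in + (C₀ − C_in) e^(−t/τ). Set C = 1.59 and solve for t:
e^(−t/τ) = (C − C_in)/(C₀ − C_in) = (1.59 − 2.33)/(0.333 − 2.33) = 0.37056
t = −τ ln(…) = 39.006 × 0.99275 = 38.723 s.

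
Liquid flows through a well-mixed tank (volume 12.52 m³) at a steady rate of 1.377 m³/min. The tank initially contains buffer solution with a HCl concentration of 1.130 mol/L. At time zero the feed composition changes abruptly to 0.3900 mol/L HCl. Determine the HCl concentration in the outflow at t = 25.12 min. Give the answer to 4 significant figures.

0.4367 mol/L

Species balance on the tank: V dC/dt = Q(C_in − C).
Rewrite as dC/dt + C/τ = C_in/τ, τ = V/Q = 9.09223 min.
Integrating: C(t) = C_in + (C₀ − C_in) e^(−t/τ).
C(25.12) = 0.3900 + (1.130 − 0.3900)·e^(−25.12/9.09223) = 0.3900 + (0.740000)·0.0631149 = 0.436705 mol/L.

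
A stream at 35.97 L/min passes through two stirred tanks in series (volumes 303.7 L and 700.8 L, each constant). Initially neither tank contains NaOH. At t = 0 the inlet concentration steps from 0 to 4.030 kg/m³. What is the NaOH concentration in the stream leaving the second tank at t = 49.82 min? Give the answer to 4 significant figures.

3.487 kg/m³

Each tank obeys Vᵢ dCᵢ/dt = Q(Cᵢ₋₁ − Cᵢ), so τᵢ = Vᵢ/Q.
τ₁ = 303.7/35.97 = 8.44315 min; τ₂ = 700.8/35.97 = 19.4829 min.
Tank 1: C₁ = C_in(1 − e^(−t/τ₁)). Tank 2 (τ₁ ≠ τ₂): C₂ = C_in[1 − (τ₁ e^(−t/τ₁) − τ₂ e^(−t/τ₂))/(τ₁ − τ₂)].
At t = 49.82: e^(−t/τ₁) = 0.00273768, e^(−t/τ₂) = 0.0775282.
C₂ = 4.030·[1 − (8.44315·0.00273768 − 19.4829·0.0775282)/(-11.0398)] = 4.030·0.865272 = 3.48705 kg/m³.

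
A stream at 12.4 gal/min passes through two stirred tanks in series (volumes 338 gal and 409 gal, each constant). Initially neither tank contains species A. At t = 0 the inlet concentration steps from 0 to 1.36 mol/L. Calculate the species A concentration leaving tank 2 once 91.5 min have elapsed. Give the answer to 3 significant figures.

1.10 mol/L

Each tank obeys Vᵢ dCᵢ/dt = Q(Cᵢ₋₁ − Cᵢ), so τᵢ = Vᵢ/Q.
τ₁ = 338/12.4 = 27.258 min; τ₂ = 409/12.4 = 32.984 min.
Tank 1: C₁ = C_in(1 − e^(−t/τ₁)). Tank 2 (τ₁ ≠ τ₂): C₂ = C_in[1 − (τ₁ e^(−t/τ₁) − τ₂ e^(−t/τ₂))/(τ₁ − τ₂)].
At t = 91.5: e^(−t/τ₁) = 0.034846, e^(−t/τ₂) = 0.062407.
C₂ = 1.36·[1 − (27.258·0.034846 − 32.984·0.062407)/(-5.7258)] = 1.36·0.80639 = 1.0967 mol/L.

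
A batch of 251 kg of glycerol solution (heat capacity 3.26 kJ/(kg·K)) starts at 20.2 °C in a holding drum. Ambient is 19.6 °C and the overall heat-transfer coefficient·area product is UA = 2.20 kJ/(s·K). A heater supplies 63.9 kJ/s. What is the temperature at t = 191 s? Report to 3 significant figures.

M c_p dT/dt = −UA(T − T_amb) + Q̇.
dT/dt = (T_ss − T)/τ with T_ss = T_amb + Q̇/UA = 19.6 + 63.9/2.20 = 48.645 °C, τ = M c_p/UA = 251·3.26/2.20 = 371.94 s.
Integrating: T(t) = T_ss + (T₀ − T_ss) e^(−t/τ).
T(191) = 48.645 + (-28.445)·0.59838 = 31.624 °C.

31.6 °C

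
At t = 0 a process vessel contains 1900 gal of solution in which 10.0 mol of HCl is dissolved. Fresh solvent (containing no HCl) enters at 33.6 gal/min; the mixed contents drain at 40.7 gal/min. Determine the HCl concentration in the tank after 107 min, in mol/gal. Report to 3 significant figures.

Let m(t) be the amount of HCl. Volume: V(t) = V₀ + (Q_in − Q_out) t = 1900 − 7.1000 t; V(107) = 1140.3 gal.
Species balance (pure solvent in): dm/dt = −Q_out · m/V(t).
Separate: dm/m = −Q_out dt/V(t) ⇒ ln(m/m₀) = −(Q_out/(Q_in−Q_out)) ln(V/V₀).
m = m₀ (V₀/V)^(Q_out/(Q_in−Q_out)) = 10.0 × (1900/1140.3)^(-5.7324) = 0.53571 mol.
C = m/V = 0.53571/1140.3 = 0.00046980 mol/gal.

0.000470 mol/gal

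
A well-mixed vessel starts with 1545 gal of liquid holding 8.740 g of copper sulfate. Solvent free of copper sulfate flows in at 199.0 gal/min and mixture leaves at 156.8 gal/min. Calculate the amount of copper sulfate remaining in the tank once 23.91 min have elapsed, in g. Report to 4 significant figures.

1.350 g

Total volume: dV/dt = Q_in − Q_out = 42.2000 gal/min, so V(t) = 1545 + 42.2000 t and V(23.91) = 2554.00 gal.
Species balance (pure solvent in): dm/dt = −Q_out · m/V(t).
dm/m = −Q_out dt/(V₀ + 42.2000 t); integrating gives ln(m/m₀) = −(Q_out/(Q_in−Q_out)) ln(V/V₀).
m = m₀ (V₀/V)^(Q_out/(Q_in−Q_out)) = 8.740 × (1545/2554.00)^(3.71564) = 1.35025 g.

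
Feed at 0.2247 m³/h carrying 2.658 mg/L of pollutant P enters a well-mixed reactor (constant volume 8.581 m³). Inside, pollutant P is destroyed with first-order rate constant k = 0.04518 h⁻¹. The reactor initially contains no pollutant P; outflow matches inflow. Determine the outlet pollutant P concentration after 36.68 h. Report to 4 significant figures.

V dC/dt = Q(C_in − C) − k V C.
dC/dt = (Q/V) C_in − (Q/V + k) C; effective rate a = Q/V + k = 0.0261858 + 0.04518 = 0.0713658 h⁻¹.
C_ss = Q C_in/(Q + kV) = 0.975282 mg/L; C(t) = C_ss + (C₀ − C_ss) e^(−a t).
C(36.68) = 0.975282 + (-0.975282)·e^(−0.0713658·36.68) = 0.975282 + (-0.975282)·0.0729708 = 0.904115 mg/L.

0.9041 mg/L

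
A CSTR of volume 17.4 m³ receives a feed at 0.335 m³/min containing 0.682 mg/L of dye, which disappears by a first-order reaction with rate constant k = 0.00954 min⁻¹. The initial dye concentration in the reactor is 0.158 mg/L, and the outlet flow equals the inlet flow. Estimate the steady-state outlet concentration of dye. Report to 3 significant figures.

0.456 mg/L

Species balance: V dC/dt = Q C_in − Q C − k V C.
Steady state (dC/dt = 0): C_ss = Q C_in/(Q + kV) = C_in/(1 + kV/Q).
C_ss = 0.335·0.682/(0.335 + 0.00954·17.4) = 0.22847/0.50100 = 0.45603 mg/L.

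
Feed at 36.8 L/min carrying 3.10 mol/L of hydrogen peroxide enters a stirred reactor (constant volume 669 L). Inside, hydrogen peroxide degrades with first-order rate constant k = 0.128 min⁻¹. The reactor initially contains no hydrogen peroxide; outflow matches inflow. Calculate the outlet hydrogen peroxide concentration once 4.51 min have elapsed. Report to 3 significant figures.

Accumulation = in − out − consumed: V dC/dt = Q C_in − Q C − k V C.
dC/dt = (Q/V) C_in − (Q/V + k) C; effective rate a = Q/V + k = 0.055007 + 0.128 = 0.18301 min⁻¹.
C_ss = Q C_in/(Q + kV) = 0.93178 mol/L; C(t) = C_ss + (C₀ − C_ss) e^(−a t).
C(4.51) = 0.93178 + (-0.93178)·e^(−0.18301·4.51) = 0.93178 + (-0.93178)·0.43808 = 0.52359 mol/L.

0.524 mol/L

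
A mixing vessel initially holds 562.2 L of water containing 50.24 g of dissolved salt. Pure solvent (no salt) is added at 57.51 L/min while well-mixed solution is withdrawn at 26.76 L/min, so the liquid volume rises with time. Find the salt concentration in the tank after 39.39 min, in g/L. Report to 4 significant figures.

0.01042 g/L

Total volume: dV/dt = Q_in − Q_out = 30.7500 L/min, so V(t) = 562.2 + 30.7500 t and V(39.39) = 1773.44 L.
Species balance (pure solvent in): dm/dt = −Q_out · m/V(t).
dm/m = −Q_out dt/(V₀ + 30.7500 t); integrating gives ln(m/m₀) = −(Q_out/(Q_in−Q_out)) ln(V/V₀).
m = m₀ (V₀/V)^(Q_out/(Q_in−Q_out)) = 50.24 × (562.2/1773.44)^(0.870244) = 18.4868 g.
C = m/V = 18.4868/1773.44 = 0.0104243 g/L.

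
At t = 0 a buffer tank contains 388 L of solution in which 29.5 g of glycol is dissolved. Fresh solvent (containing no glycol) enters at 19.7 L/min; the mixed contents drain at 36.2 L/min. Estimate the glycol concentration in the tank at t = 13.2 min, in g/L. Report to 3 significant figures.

Let m(t) be the amount of glycol. Volume: V(t) = V₀ + (Q_in − Q_out) t = 388 − 16.500 t; V(13.2) = 170.20 L.
Solute balance: dm/dt = 0 − Q_out C = −Q_out m/V(t).
Separate: dm/m = −Q_out dt/V(t) ⇒ ln(m/m₀) = −(Q_out/(Q_in−Q_out)) ln(V/V₀).
m = m₀ (V₀/V)^(Q_out/(Q_in−Q_out)) = 29.5 × (388/170.20)^(-2.1939) = 4.8381 g.
C = m/V = 4.8381/170.20 = 0.028426 g/L.

0.0284 g/L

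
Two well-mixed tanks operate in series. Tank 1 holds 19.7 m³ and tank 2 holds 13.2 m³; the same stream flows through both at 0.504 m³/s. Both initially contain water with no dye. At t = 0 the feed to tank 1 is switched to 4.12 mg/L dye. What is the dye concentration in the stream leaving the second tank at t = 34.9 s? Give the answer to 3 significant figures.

1.21 mg/L

Species balance on tank i: dCᵢ/dt = (Cᵢ₋₁ − Cᵢ)/τᵢ with τᵢ = Vᵢ/Q.
τ₁ = 19.7/0.504 = 39.087 s; τ₂ = 13.2/0.504 = 26.190 s.
Tank 1: C₁ = C_in(1 − e^(−t/τ₁)). Tank 2 (τ₁ ≠ τ₂): C₂ = C_in[1 − (τ₁ e^(−t/τ₁) − τ₂ e^(−t/τ₂))/(τ₁ − τ₂)].
At t = 34.9: e^(−t/τ₁) = 0.40948, e^(−t/τ₂) = 0.26380.
C₂ = 4.12·[1 − (39.087·0.40948 − 26.190·0.26380)/(12.897)] = 4.12·0.29469 = 1.2141 mg/L.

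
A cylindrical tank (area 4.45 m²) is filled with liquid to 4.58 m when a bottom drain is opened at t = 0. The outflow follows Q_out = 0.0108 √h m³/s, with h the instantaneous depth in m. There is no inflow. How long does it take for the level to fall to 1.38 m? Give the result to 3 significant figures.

796 s

Unsteady balance on liquid volume: A dh/dt = −0.0108 √h.
This is separable: 2 d(√h)/dt = −0.0108/A, so √h = √h₀ − (0.0108/(2A)) t.
t = 2A(√h₀ − √h)/0.0108 = 2·4.45·(√4.58 − √1.38)/0.0108
  = 8.9000 × (2.1401 − 1.1747) / 0.0108 = 795.53 s.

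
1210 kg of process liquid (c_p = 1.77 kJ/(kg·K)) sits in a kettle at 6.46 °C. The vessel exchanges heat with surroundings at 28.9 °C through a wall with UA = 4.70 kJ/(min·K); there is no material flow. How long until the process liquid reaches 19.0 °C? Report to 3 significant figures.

373 min

M c_p dT/dt = −UA(T − T_amb).
τ = M c_p/UA = 455.68 min; T_ss = T_amb = 28.900 °C.
T(t) = T_ss + (T₀ − T_ss)e^(−t/τ); set T = 19.0:
t = −τ ln[(T − T_ss)/(T₀ − T_ss)] = −455.68 · ln(0.44118) = 372.89 min.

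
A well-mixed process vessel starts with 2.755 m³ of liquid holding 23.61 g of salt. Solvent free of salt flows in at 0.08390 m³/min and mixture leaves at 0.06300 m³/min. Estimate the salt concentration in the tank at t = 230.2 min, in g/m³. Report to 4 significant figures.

0.1485 g/m³

Let m(t) be the amount of salt. Volume: V(t) = V₀ + (Q_in − Q_out) t = 2.755 + 0.0209000 t; V(230.2) = 7.56618 m³.
No salt enters, so dm/dt = −Q_out · (m/V).
Separate: dm/m = −Q_out dt/V(t) ⇒ ln(m/m₀) = −(Q_out/(Q_in−Q_out)) ln(V/V₀).
m = m₀ (V₀/V)^(Q_out/(Q_in−Q_out)) = 23.61 × (2.755/7.56618)^(3.01435) = 1.12340 g.
C = m/V = 1.12340/7.56618 = 0.148476 g/m³.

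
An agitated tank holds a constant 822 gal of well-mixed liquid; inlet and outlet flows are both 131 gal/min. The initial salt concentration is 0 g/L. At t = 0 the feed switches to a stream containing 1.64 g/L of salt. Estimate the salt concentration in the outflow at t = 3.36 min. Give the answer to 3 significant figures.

Unsteady species balance (constant V, well mixed): V dC/dt = Q(C_in − C).
So dC/dt = (C_in − C)/τ with τ = V/Q = 822/131 = 6.2748 min.
C approaches C_in exponentially: C(t) = C_in + (C₀ − C_in) e^(−t/τ).
C(3.36) = 1.64 + (0 − 1.64)·e^(−3.36/6.2748) = 1.64 + (-1.6400)·0.58539 = 0.67996 g/L.

0.680 g/L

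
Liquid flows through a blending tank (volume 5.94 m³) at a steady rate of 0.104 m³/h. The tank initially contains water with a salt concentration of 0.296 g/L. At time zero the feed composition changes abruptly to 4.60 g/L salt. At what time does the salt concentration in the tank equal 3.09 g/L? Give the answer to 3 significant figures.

59.8 h

Transient balance on the dissolved component: V dC/dt = Q(C_in − C), so τ = V/Q = 57.115 h.
C(t) = C_in + (C₀ − C_in) e^(−t/τ). Set C = 3.09 and solve for t:
e^(−t/τ) = (C − C_in)/(C₀ − C_in) = (3.09 − 4.60)/(0.296 − 4.60) = 0.35084
t = −τ ln(…) = 57.115 × 1.0474 = 59.825 h.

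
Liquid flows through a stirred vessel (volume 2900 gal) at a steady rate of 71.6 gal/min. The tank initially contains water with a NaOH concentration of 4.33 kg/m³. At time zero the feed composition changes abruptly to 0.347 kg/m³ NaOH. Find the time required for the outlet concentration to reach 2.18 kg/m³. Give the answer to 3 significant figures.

Unsteady species balance (constant V, well mixed): V dC/dt = Q(C_in − C), so τ = V/Q = 40.503 min.
C(t) = C_in + (C₀ − C_in) e^(−t/τ). Set C = 2.18 and solve for t:
e^(−t/τ) = (C − C_in)/(C₀ − C_in) = (2.18 − 0.347)/(4.33 − 0.347) = 0.46021
t = −τ ln(…) = 40.503 × 0.77608 = 31.433 min.

31.4 min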